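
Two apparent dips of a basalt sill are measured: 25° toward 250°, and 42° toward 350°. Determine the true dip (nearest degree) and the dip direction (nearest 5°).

true dip 48°, dip direction 315°

Represent each trace as a vector plunging at its apparent dip toward its trend (east-north-up frame): v₁ = (-0.852, -0.310, -0.423), v₂ = (-0.129, 0.732, -0.669).
Cross product v₁ × v₂ gives the pole to the plane: n ∝ (-0.517, 0.515, 0.663).
True dip = arccos(n_z / |n|) = arccos(0.6726) = 47.7°.
Dip direction = atan2(-0.517, 0.515) = 315° (azimuth of n's horizontal projection).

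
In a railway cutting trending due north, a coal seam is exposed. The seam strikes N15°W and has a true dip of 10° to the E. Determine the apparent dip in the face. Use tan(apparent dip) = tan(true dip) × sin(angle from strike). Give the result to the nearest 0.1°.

2.6°

The section lies 15° from the strike.
tan(apparent dip) = tan 10° · sin 15° = 0.0456
apparent dip = arctan 0.0456 = 2.61°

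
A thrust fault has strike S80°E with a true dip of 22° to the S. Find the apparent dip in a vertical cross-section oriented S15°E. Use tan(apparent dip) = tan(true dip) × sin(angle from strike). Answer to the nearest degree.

20°

The section lies 65° from the strike.
tan(apparent dip) = tan 22° · sin 65° = 0.3662
α = arctan(0.3662) = 20.11°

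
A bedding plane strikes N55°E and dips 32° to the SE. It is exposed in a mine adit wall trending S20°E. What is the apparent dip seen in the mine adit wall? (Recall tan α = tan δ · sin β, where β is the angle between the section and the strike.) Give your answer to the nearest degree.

Angle between strike (N55°E) and section (S20°E): β = 75°.
tan α = tan 32° × sin 75° = 0.6249 × 0.9659 = 0.6036
apparent dip = arctan 0.6036 = 31.11°

31°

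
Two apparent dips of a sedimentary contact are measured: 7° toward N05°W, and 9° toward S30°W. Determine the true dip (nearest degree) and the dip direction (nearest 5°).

true dip 25°, dip direction 280°

Represent each trace as a vector plunging at its apparent dip toward its trend (east-north-up frame): v₁ = (-0.087, 0.989, -0.122), v₂ = (-0.494, -0.855, -0.156).
The plane normal is n = v₁ × v₂ ∝ (-0.259, 0.047, 0.562).
Dip δ = arctan(|n_h|/n_z) = arctan(0.263/0.562) = 25.1°.
Dip direction = atan2(-0.259, 0.047) = 280° (azimuth of n's horizontal projection).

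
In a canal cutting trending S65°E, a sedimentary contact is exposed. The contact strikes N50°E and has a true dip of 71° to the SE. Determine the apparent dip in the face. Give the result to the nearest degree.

The strike is N50°E and the section trends S65°E; the acute angle between them is β = 65°.
tan(apparent dip) = tan 71° · sin 65° = 2.6321
apparent dip = arctan 2.6321 = 69.20°

69°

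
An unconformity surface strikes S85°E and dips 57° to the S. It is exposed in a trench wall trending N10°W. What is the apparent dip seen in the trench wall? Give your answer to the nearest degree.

The strike is S85°E and the section trends N10°W; the acute angle between them is β = 75°.
tan α = tan 57° × sin 75° = 1.5399 × 0.9659 = 1.4874
α = arctan(1.4874) = 56.09°

56°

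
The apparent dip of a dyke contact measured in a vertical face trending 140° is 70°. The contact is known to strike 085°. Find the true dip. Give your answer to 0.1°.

73.4°

The section is 55° from the strike.
tan δ = tan α / sin β = tan 70° / sin 55° = 2.7475 / 0.8192 = 3.3541
δ = arctan(3.3541) = 73.40°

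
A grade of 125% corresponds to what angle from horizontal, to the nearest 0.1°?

51.3°

tan θ = 125/100 = 1.2500
θ = arctan(1.2500) = 51.34°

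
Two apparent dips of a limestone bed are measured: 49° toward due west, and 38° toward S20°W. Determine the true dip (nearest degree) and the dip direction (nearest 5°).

The two traces are lines in the plane: v₁ = (sin 270°·cos 49°, cos 270°·cos 49°, −sin 49°), v₂ = (sin 200°·cos 38°, cos 200°·cos 38°, −sin 38°).
The plane normal is n = v₁ × v₂ ∝ (-0.559, -0.201, 0.486).
True dip = arccos(n_z / |n|) = arccos(0.6333) = 50.7°.
The horizontal component of n points toward azimuth atan2(n_x, n_y) = 250°, the dip direction.

true dip 51°, dip direction 250°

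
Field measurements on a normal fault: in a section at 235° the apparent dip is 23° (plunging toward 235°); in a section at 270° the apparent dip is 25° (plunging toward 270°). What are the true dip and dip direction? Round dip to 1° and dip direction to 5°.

The two traces are lines in the plane: v₁ = (sin 235°·cos 23°, cos 235°·cos 23°, −sin 23°), v₂ = (sin 270°·cos 25°, cos 270°·cos 25°, −sin 25°).
The plane normal is n = v₁ × v₂ ∝ (-0.223, -0.035, 0.479).
Dip δ = arctan(|n_h|/n_z) = arctan(0.226/0.479) = 25.3°.
Dip direction = atan2(-0.223, -0.035) = 261° (azimuth of n's horizontal projection).

true dip 25°, dip direction 260°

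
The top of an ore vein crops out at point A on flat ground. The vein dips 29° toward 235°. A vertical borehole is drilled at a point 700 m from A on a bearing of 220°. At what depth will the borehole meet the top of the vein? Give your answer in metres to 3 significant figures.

375 m

The hole lies 15° from the dip direction, so the down-dip offset is 700 × cos 15° = 676.15 m.
Depth = down-dip offset × tan(dip) = 676.15 × tan 29° = 676.15 × 0.5543
Depth = 374.79 m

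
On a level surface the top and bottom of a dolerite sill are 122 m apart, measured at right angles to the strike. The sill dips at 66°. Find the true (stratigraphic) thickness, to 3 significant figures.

111 m

True thickness t = w · sin(dip) = 122 × sin 66°
t = 122 × 0.9135 = 111.453 m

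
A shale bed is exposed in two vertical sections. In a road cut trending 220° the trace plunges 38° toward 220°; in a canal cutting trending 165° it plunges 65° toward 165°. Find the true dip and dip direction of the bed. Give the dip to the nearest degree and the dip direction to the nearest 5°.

Represent each trace as a vector plunging at its apparent dip toward its trend (east-north-up frame): v₁ = (-0.507, -0.604, -0.616), v₂ = (0.109, -0.408, -0.906).
Cross product v₁ × v₂ gives the pole to the plane: n ∝ (0.296, -0.526, 0.273).
Dip δ = arctan(|n_h|/n_z) = arctan(0.604/0.273) = 65.7°.
The horizontal component of n points toward azimuth atan2(n_x, n_y) = 151°, the dip direction.

true dip 66°, dip direction 150°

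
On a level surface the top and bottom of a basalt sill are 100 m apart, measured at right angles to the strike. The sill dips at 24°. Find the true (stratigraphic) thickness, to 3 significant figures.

True thickness t = w · sin(dip) = 100 × sin 24°
t = 100 × 0.4067 = 40.674 m

40.7 m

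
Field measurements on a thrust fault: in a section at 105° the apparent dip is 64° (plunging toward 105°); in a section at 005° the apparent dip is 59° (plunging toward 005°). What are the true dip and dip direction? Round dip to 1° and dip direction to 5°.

The two traces are lines in the plane: v₁ = (sin 105°·cos 64°, cos 105°·cos 64°, −sin 64°), v₂ = (sin 5°·cos 59°, cos 5°·cos 59°, −sin 59°).
Cross product v₁ × v₂ gives the pole to the plane: n ∝ (0.558, 0.323, 0.222).
Dip δ = arctan(|n_h|/n_z) = arctan(0.645/0.222) = 71.0°.
The horizontal component of n points toward azimuth atan2(n_x, n_y) = 60°, the dip direction.

true dip 71°, dip direction 060°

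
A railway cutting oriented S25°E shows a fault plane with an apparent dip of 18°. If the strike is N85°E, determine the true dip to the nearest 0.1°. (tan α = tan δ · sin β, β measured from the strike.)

The section is 70° from the strike.
tan δ = tan α / sin β = tan 18° / sin 70° = 0.3249 / 0.9397 = 0.3458
δ = arctan(0.3458) = 19.07°

19.1°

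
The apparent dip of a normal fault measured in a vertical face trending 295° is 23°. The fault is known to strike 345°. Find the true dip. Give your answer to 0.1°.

29.0°

The section is 50° from the strike.
tan δ = tan α / sin β = tan 23° / sin 50° = 0.4245 / 0.7660 = 0.5541
δ = arctan(0.5541) = 28.99°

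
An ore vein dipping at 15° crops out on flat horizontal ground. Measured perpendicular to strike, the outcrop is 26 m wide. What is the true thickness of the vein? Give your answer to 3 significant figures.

True thickness t = w · sin(dip) = 26 × sin 15°
t = 26 × 0.2588 = 6.729 m

6.73 m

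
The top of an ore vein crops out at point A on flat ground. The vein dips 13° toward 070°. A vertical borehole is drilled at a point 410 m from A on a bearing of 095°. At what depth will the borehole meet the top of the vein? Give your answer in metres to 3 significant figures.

The hole lies 25° from the dip direction, so the down-dip offset is 410 × cos 25° = 371.59 m.
Depth = down-dip offset × tan(dip) = 371.59 × tan 13° = 371.59 × 0.2309
Depth = 85.79 m

85.8 m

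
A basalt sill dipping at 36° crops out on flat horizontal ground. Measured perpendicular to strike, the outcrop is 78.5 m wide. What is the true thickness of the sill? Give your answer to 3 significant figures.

True thickness t = w · sin(dip) = 78.5 × sin 36°
t = 78.5 × 0.5878 = 46.141 m

46.1 m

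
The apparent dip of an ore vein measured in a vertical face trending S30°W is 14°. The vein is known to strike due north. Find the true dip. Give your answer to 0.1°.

β = acute angle between strike due north and section S30°W = 30°.
tan δ = tan α / sin β = tan 14° / sin 30° = 0.2493 / 0.5000 = 0.4987
true dip = arctan 0.4987 = 26.50°

26.5°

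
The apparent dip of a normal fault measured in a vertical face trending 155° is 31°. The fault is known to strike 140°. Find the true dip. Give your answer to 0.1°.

66.7°

β = acute angle between strike 140° and section 155° = 15°.
tan δ = tan α / sin β = tan 31° / sin 15° = 0.6009 / 0.2588 = 2.3215
δ = arctan(2.3215) = 66.70°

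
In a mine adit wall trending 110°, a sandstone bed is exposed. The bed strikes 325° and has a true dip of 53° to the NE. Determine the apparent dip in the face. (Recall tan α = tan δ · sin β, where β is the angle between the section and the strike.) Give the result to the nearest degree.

The section lies 35° from the strike.
tan(apparent dip) = tan 53° · sin 35° = 0.7612
apparent dip = arctan 0.7612 = 37.28°

37°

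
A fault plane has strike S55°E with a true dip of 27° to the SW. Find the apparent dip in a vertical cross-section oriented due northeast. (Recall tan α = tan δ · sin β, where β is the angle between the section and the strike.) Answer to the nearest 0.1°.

26.6°

The section lies 80° from the strike.
tan(apparent dip) = tan 27° · sin 80° = 0.5018
apparent dip = arctan 0.5018 = 26.65°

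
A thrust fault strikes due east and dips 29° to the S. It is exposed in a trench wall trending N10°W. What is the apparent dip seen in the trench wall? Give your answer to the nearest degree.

29°

The strike is due east and the section trends N10°W; the acute angle between them is β = 80°.
tan(apparent dip) = tan 29° · sin 80° = 0.5459
apparent dip = arctan 0.5459 = 28.63°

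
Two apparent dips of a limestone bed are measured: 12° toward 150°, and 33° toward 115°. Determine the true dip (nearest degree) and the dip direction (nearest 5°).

Each apparent-dip line lies in the plane. As unit vectors (x east, y north, z up), v₁ plunges 12°→150° and v₂ plunges 33°→115°.
The plane normal is n = v₁ × v₂ ∝ (0.388, 0.108, 0.471).
True dip = arccos(n_z / |n|) = arccos(0.7599) = 40.5°.
The horizontal component of n points toward azimuth atan2(n_x, n_y) = 74°, the dip direction.

true dip 41°, dip direction 075°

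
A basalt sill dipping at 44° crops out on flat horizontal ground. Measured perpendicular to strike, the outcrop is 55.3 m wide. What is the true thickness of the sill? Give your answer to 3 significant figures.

True thickness t = w · sin(dip) = 55.3 × sin 44°
t = 55.3 × 0.6947 = 38.415 m

38.4 m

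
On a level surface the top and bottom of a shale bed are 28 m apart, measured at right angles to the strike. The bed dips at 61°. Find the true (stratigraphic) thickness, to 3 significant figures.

True thickness t = w · sin(dip) = 28 × sin 61°
t = 28 × 0.8746 = 24.489 m

24.5 m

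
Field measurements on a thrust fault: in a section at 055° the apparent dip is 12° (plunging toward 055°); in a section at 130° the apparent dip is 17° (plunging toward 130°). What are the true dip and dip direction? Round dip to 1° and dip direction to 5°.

The two traces are lines in the plane: v₁ = (sin 55°·cos 12°, cos 55°·cos 12°, −sin 12°), v₂ = (sin 130°·cos 17°, cos 130°·cos 17°, −sin 17°).
n = v₁ × v₂ = (0.292, -0.082, 0.904) (taken with n_z > 0).
Dip δ = arctan(|n_h|/n_z) = arctan(0.303/0.904) = 18.5°.
Dip direction = atan2(0.292, -0.082) = 106° (azimuth of n's horizontal projection).

true dip 19°, dip direction 105°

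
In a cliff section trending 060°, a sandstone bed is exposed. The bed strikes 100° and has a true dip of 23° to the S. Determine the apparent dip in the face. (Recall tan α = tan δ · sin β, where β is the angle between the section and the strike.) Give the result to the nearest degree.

15°

The strike is 100° and the section trends 060°; the acute angle between them is β = 40°.
tan(apparent dip) = tan 23° · sin 40° = 0.2728
apparent dip = arctan 0.2728 = 15.26°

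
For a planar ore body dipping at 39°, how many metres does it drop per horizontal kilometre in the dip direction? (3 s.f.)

810 m

drop per km = 1000 × tan 39° = 1000 × 0.8098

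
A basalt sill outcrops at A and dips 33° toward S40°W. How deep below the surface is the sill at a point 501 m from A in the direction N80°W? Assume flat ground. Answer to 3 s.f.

163 m

The hole lies 60° from the dip direction, so the down-dip offset is 501 × cos 60° = 250.50 m.
Depth = down-dip offset × tan(dip) = 250.50 × tan 33° = 250.50 × 0.6494
Depth = 162.68 m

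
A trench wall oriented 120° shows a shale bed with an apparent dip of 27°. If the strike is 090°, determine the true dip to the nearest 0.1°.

45.5°

β = acute angle between strike 090° and section 120° = 30°.
tan(true dip) = tan 27° / sin 30° = 1.0191
true dip = arctan 1.0191 = 45.54°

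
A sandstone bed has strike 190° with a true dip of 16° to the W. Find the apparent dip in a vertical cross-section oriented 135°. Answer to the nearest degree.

13°

The section lies 55° from the strike.
tan α = tan 16° × sin 55° = 0.2867 × 0.8192 = 0.2349
apparent dip = arctan 0.2349 = 13.22°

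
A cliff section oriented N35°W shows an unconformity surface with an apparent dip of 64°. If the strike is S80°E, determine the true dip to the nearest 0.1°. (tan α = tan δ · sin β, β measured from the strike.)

71.0°

The section is 45° from the strike.
tan(true dip) = tan 64° / sin 45° = 2.8996
δ = arctan(2.8996) = 70.97°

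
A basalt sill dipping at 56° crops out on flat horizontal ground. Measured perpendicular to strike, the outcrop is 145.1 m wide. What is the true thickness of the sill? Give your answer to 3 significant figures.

120 m

True thickness t = w · sin(dip) = 145.1 × sin 56°
t = 145.1 × 0.8290 = 120.293 m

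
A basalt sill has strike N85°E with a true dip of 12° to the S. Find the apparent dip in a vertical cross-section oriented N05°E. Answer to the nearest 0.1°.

The strike is N85°E and the section trends N05°E; the acute angle between them is β = 80°.
tan(apparent dip) = tan 12° · sin 80° = 0.2093
α = arctan(0.2093) = 11.82°

11.8°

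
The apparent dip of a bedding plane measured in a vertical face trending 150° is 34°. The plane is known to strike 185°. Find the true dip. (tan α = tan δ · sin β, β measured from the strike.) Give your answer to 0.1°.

β = acute angle between strike 185° and section 150° = 35°.
tan δ = tan α / sin β = tan 34° / sin 35° = 0.6745 / 0.5736 = 1.1760
δ = arctan(1.1760) = 49.62°

49.6°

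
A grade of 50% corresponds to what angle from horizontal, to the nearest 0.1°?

tan θ = 50/100 = 0.5000
θ = arctan(0.5000) = 26.57°

26.6°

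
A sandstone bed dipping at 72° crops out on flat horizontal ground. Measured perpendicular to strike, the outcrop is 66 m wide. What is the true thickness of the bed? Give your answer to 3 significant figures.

62.8 m

True thickness t = w · sin(dip) = 66 × sin 72°
t = 66 × 0.9511 = 62.770 m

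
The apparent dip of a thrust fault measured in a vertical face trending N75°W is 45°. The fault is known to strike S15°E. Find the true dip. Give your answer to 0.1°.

49.1°

β = acute angle between strike S15°E and section N75°W = 60°.
tan δ = tan α / sin β = tan 45° / sin 60° = 1.0000 / 0.8660 = 1.1547
true dip = arctan 1.1547 = 49.11°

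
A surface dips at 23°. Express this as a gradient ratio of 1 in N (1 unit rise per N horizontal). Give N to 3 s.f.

1 in 2.36

1 : N means tan θ = 1/N, so N = 1/tan 23° = 1/0.4245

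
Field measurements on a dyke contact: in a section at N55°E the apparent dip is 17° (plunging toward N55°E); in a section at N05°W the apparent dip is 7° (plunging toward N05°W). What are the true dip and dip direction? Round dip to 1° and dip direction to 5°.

Each apparent-dip line lies in the plane. As unit vectors (x east, y north, z up), v₁ plunges 17°→N55°E and v₂ plunges 7°→N05°W.
The plane normal is n = v₁ × v₂ ∝ (0.222, 0.121, 0.822).
True dip = arccos(n_z / |n|) = arccos(0.9558) = 17.1°.
Dip direction = azimuth of (n_x, n_y) = atan2(0.222, 0.121) = 61°.

true dip 17°, dip direction 060°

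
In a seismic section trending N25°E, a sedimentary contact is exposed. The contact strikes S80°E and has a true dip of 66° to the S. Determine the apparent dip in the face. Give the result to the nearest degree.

The strike is S80°E and the section trends N25°E; the acute angle between them is β = 75°.
tan(apparent dip) = tan 66° · sin 75° = 2.1695
apparent dip = arctan 2.1695 = 65.25°

65°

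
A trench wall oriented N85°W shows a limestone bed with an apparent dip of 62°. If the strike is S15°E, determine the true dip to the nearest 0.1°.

β = acute angle between strike S15°E and section N85°W = 70°.
tan(true dip) = tan 62° / sin 70° = 2.0014
true dip = arctan 2.0014 = 63.45°

63.5°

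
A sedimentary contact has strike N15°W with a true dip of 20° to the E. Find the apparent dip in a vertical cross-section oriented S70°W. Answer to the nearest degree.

The strike is N15°W and the section trends S70°W; the acute angle between them is β = 85°.
tan α = tan 20° × sin 85° = 0.3640 × 0.9962 = 0.3626
α = arctan(0.3626) = 19.93°

20°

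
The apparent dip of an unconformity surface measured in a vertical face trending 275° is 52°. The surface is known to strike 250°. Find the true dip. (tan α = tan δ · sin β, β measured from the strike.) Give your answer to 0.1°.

71.7°

β = acute angle between strike 250° and section 275° = 25°.
tan δ = tan α / sin β = tan 52° / sin 25° = 1.2799 / 0.4226 = 3.0286
δ = arctan(3.0286) = 71.73°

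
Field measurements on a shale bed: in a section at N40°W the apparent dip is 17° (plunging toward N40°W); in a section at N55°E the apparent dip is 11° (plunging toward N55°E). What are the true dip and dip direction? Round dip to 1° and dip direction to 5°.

Each apparent-dip line lies in the plane. As unit vectors (x east, y north, z up), v₁ plunges 17°→N40°W and v₂ plunges 11°→N55°E.
The plane normal is n = v₁ × v₂ ∝ (-0.025, 0.352, 0.935).
Dip δ = arctan(|n_h|/n_z) = arctan(0.353/0.935) = 20.7°.
The horizontal component of n points toward azimuth atan2(n_x, n_y) = 356°, the dip direction.

true dip 21°, dip direction 355°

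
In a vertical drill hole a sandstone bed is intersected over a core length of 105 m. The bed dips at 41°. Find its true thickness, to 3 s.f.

True thickness t = h · cos(dip) = 105 × cos 41°
t = 105 × 0.7547 = 79.245 m

79.2 m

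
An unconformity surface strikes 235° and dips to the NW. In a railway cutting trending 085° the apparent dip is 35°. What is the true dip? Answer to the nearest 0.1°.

54.5°

The section is 30° from the strike.
tan δ = tan α / sin β = tan 35° / sin 30° = 0.7002 / 0.5000 = 1.4004
δ = arctan(1.4004) = 54.47°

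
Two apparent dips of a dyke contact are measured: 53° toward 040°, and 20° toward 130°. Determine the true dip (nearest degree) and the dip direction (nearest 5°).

Each apparent-dip line lies in the plane. As unit vectors (x east, y north, z up), v₁ plunges 53°→040° and v₂ plunges 20°→130°.
n = v₁ × v₂ = (0.640, 0.443, 0.566) (taken with n_z > 0).
True dip = arccos(n_z / |n|) = arccos(0.5879) = 54.0°.
Dip direction = atan2(0.640, 0.443) = 55° (azimuth of n's horizontal projection).

true dip 54°, dip direction 055°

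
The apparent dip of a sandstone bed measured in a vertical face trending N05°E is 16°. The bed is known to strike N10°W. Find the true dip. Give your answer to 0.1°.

47.9°

The section is 15° from the strike.
tan δ = tan α / sin β = tan 16° / sin 15° = 0.2867 / 0.2588 = 1.1079
true dip = arctan 1.1079 = 47.93°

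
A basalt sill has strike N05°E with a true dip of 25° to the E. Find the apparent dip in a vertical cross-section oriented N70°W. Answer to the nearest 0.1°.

The section lies 75° from the strike.
tan(apparent dip) = tan 25° · sin 75° = 0.4504
apparent dip = arctan 0.4504 = 24.25°

24.2°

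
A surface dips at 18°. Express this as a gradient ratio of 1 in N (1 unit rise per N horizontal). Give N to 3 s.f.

1 in 3.08

1 : N means tan θ = 1/N, so N = 1/tan 18° = 1/0.3249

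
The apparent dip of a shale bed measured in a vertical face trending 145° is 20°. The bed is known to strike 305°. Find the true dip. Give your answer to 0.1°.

46.8°

The section is 20° from the strike.
tan δ = tan α / sin β = tan 20° / sin 20° = 0.3640 / 0.3420 = 1.0642
true dip = arctan 1.0642 = 46.78°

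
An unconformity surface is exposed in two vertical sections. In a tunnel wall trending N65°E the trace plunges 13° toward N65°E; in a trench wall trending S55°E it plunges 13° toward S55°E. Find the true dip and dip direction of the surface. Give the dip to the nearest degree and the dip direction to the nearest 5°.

The two traces are lines in the plane: v₁ = (sin 65°·cos 13°, cos 65°·cos 13°, −sin 13°), v₂ = (sin 125°·cos 13°, cos 125°·cos 13°, −sin 13°).
The plane normal is n = v₁ × v₂ ∝ (0.218, -0.019, 0.822).
Dip δ = arctan(|n_h|/n_z) = arctan(0.219/0.822) = 14.9°.
The horizontal component of n points toward azimuth atan2(n_x, n_y) = 95°, the dip direction.

true dip 15°, dip direction 095°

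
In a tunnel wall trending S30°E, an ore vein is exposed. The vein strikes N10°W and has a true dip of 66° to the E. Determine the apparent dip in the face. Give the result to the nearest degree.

38°

The strike is N10°W and the section trends S30°E; the acute angle between them is β = 20°.
tan α = tan 66° × sin 20° = 2.2460 × 0.3420 = 0.7682
apparent dip = arctan 0.7682 = 37.53°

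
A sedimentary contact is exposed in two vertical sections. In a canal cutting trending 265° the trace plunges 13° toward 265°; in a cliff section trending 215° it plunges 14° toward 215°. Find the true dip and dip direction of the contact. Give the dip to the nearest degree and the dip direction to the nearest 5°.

true dip 15°, dip direction 235°

Represent each trace as a vector plunging at its apparent dip toward its trend (east-north-up frame): v₁ = (-0.971, -0.085, -0.225), v₂ = (-0.557, -0.795, -0.242).
The plane normal is n = v₁ × v₂ ∝ (-0.158, -0.110, 0.724).
Dip δ = arctan(|n_h|/n_z) = arctan(0.193/0.724) = 14.9°.
The horizontal component of n points toward azimuth atan2(n_x, n_y) = 235°, the dip direction.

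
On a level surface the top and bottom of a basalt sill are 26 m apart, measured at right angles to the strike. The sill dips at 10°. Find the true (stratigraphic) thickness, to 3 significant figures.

True thickness t = w · sin(dip) = 26 × sin 10°
t = 26 × 0.1736 = 4.515 m

4.51 m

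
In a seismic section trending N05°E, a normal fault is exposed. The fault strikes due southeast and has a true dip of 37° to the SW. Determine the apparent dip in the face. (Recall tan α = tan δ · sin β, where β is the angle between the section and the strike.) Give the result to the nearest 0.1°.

The strike is due southeast and the section trends N05°E; the acute angle between them is β = 50°.
tan(apparent dip) = tan 37° · sin 50° = 0.5773
α = arctan(0.5773) = 30.00°

30.0°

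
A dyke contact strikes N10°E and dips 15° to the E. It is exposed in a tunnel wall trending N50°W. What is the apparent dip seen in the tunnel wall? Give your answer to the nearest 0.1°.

The section lies 60° from the strike.
tan α = tan 15° × sin 60° = 0.2679 × 0.8660 = 0.2321
apparent dip = arctan 0.2321 = 13.06°

13.1°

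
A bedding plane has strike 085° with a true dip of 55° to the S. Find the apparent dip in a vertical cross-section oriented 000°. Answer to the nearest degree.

Angle between strike (085°) and section (000°): β = 85°.
tan α = tan 55° × sin 85° = 1.4281 × 0.9962 = 1.4227
apparent dip = arctan 1.4227 = 54.90°

55°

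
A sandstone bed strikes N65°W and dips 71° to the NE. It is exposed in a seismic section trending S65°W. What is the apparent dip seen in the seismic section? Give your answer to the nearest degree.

66°

The strike is N65°W and the section trends S65°W; the acute angle between them is β = 50°.
tan(apparent dip) = tan 71° · sin 50° = 2.2248
apparent dip = arctan 2.2248 = 65.80°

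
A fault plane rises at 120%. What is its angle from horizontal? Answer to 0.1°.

50.2°

tan θ = 120/100 = 1.2000
θ = arctan(1.2000) = 50.19°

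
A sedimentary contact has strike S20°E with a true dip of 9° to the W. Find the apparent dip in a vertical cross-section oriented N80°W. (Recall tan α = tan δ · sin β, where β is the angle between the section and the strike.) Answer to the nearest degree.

The strike is S20°E and the section trends N80°W; the acute angle between them is β = 60°.
tan α = tan 9° × sin 60° = 0.1584 × 0.8660 = 0.1372
apparent dip = arctan 0.1372 = 7.81°

8°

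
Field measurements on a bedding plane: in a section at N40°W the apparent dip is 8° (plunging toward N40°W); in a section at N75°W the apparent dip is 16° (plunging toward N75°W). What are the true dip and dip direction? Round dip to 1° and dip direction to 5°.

true dip 18°, dip direction 255°

The two traces are lines in the plane: v₁ = (sin 320°·cos 8°, cos 320°·cos 8°, −sin 8°), v₂ = (sin 285°·cos 16°, cos 285°·cos 16°, −sin 16°).
The plane normal is n = v₁ × v₂ ∝ (-0.174, -0.046, 0.546).
Dip δ = arctan(|n_h|/n_z) = arctan(0.180/0.546) = 18.3°.
Dip direction = atan2(-0.174, -0.046) = 255° (azimuth of n's horizontal projection).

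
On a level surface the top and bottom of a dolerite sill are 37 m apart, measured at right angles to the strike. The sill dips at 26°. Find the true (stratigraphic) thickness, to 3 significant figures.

True thickness t = w · sin(dip) = 37 × sin 26°
t = 37 × 0.4384 = 16.220 m

16.2 m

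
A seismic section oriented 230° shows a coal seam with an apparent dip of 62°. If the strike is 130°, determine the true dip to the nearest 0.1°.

62.4°

β = acute angle between strike 130° and section 230° = 80°.
tan δ = tan α / sin β = tan 62° / sin 80° = 1.8807 / 0.9848 = 1.9097
δ = arctan(1.9097) = 62.36°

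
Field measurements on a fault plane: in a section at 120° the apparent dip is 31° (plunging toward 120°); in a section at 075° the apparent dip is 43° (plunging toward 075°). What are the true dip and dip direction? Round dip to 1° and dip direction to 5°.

true dip 43°, dip direction 070°

The two traces are lines in the plane: v₁ = (sin 120°·cos 31°, cos 120°·cos 31°, −sin 31°), v₂ = (sin 75°·cos 43°, cos 75°·cos 43°, −sin 43°).
The plane normal is n = v₁ × v₂ ∝ (0.390, 0.142, 0.443).
True dip = arccos(n_z / |n|) = arccos(0.7300) = 43.1°.
Dip direction = azimuth of (n_x, n_y) = atan2(0.390, 0.142) = 70°.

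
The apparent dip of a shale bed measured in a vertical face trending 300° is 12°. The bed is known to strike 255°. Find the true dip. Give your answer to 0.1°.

16.7°

β = acute angle between strike 255° and section 300° = 45°.
tan δ = tan α / sin β = tan 12° / sin 45° = 0.2126 / 0.7071 = 0.3006
δ = arctan(0.3006) = 16.73°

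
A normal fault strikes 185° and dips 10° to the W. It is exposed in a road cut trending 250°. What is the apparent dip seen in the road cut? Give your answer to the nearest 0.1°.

Angle between strike (185°) and section (250°): β = 65°.
tan(apparent dip) = tan 10° · sin 65° = 0.1598
α = arctan(0.1598) = 9.08°

9.1°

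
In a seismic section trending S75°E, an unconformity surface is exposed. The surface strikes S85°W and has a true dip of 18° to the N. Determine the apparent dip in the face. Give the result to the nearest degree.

The strike is S85°W and the section trends S75°E; the acute angle between them is β = 20°.
tan α = tan 18° × sin 20° = 0.3249 × 0.3420 = 0.1111
α = arctan(0.1111) = 6.34°

6°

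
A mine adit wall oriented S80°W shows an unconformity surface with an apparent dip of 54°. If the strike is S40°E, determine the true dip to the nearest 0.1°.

The section is 60° from the strike.
tan δ = tan α / sin β = tan 54° / sin 60° = 1.3764 / 0.8660 = 1.5893
true dip = arctan 1.5893 = 57.82°

57.8°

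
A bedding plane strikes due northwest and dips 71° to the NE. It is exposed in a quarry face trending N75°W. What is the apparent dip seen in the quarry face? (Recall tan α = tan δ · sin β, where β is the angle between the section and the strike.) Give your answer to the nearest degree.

The section lies 30° from the strike.
tan(apparent dip) = tan 71° · sin 30° = 1.4521
α = arctan(1.4521) = 55.45°

55°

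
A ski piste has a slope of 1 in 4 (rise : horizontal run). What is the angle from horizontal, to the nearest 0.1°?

14.0°

tan θ = 1/4 = 0.2500
θ = arctan(0.2500) = 14.04°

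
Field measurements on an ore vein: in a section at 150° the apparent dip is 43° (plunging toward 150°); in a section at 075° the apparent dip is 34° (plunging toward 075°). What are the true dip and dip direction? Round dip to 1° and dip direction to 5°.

true dip 46°, dip direction 125°

The two traces are lines in the plane: v₁ = (sin 150°·cos 43°, cos 150°·cos 43°, −sin 43°), v₂ = (sin 75°·cos 34°, cos 75°·cos 34°, −sin 34°).
n = v₁ × v₂ = (0.501, -0.342, 0.586) (taken with n_z > 0).
True dip = arccos(n_z / |n|) = arccos(0.6949) = 46.0°.
Dip direction = atan2(0.501, -0.342) = 124° (azimuth of n's horizontal projection).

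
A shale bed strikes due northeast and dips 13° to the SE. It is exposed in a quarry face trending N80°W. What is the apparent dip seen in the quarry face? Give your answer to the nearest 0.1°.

Angle between strike (due northeast) and section (N80°W): β = 55°.
tan α = tan 13° × sin 55° = 0.2309 × 0.8192 = 0.1891
α = arctan(0.1891) = 10.71°

10.7°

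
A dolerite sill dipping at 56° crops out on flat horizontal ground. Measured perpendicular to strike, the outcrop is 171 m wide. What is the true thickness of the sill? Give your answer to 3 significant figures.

True thickness t = w · sin(dip) = 171 × sin 56°
t = 171 × 0.8290 = 141.765 m

142 m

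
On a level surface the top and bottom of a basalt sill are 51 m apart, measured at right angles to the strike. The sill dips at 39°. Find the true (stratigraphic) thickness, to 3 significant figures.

32.1 m

True thickness t = w · sin(dip) = 51 × sin 39°
t = 51 × 0.6293 = 32.095 m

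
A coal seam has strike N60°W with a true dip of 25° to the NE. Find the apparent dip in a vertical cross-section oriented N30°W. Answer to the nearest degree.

13°

The strike is N60°W and the section trends N30°W; the acute angle between them is β = 30°.
tan α = tan 25° × sin 30° = 0.4663 × 0.5000 = 0.2332
apparent dip = arctan 0.2332 = 13.12°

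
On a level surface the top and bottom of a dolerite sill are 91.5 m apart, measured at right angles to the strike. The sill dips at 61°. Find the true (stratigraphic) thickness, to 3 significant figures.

True thickness t = w · sin(dip) = 91.5 × sin 61°
t = 91.5 × 0.8746 = 80.028 m

80.0 m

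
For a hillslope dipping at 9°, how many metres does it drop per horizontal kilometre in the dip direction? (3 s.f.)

drop per km = 1000 × tan 9° = 1000 × 0.1584

158 m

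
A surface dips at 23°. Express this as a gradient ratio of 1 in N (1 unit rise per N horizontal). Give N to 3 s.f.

1 : N means tan θ = 1/N, so N = 1/tan 23° = 1/0.4245

1 in 2.36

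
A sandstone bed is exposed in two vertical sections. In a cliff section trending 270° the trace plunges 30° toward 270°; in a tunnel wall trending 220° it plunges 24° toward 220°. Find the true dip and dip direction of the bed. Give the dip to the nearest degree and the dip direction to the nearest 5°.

true dip 30°, dip direction 260°

Each apparent-dip line lies in the plane. As unit vectors (x east, y north, z up), v₁ plunges 30°→270° and v₂ plunges 24°→220°.
Cross product v₁ × v₂ gives the pole to the plane: n ∝ (-0.350, -0.059, 0.606).
True dip = arccos(n_z / |n|) = arccos(0.8630) = 30.3°.
Dip direction = atan2(-0.350, -0.059) = 260° (azimuth of n's horizontal projection).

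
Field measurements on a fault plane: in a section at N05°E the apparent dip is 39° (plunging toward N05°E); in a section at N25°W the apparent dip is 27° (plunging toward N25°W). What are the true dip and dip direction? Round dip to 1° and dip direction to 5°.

true dip 42°, dip direction 030°

Each apparent-dip line lies in the plane. As unit vectors (x east, y north, z up), v₁ plunges 39°→N05°E and v₂ plunges 27°→N25°W.
n = v₁ × v₂ = (0.157, 0.268, 0.346) (taken with n_z > 0).
Dip δ = arctan(|n_h|/n_z) = arctan(0.310/0.346) = 41.9°.
Dip direction = atan2(0.157, 0.268) = 30° (azimuth of n's horizontal projection).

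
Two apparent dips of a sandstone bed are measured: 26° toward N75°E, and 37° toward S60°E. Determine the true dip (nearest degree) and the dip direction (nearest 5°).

The two traces are lines in the plane: v₁ = (sin 75°·cos 26°, cos 75°·cos 26°, −sin 26°), v₂ = (sin 120°·cos 37°, cos 120°·cos 37°, −sin 37°).
The plane normal is n = v₁ × v₂ ∝ (0.315, -0.219, 0.508).
True dip = arccos(n_z / |n|) = arccos(0.7976) = 37.1°.
Dip direction = atan2(0.315, -0.219) = 125° (azimuth of n's horizontal projection).

true dip 37°, dip direction 125°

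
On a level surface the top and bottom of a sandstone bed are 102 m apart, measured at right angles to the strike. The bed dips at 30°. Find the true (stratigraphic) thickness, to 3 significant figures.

True thickness t = w · sin(dip) = 102 × sin 30°
t = 102 × 0.5000 = 51.000 m

51.0 m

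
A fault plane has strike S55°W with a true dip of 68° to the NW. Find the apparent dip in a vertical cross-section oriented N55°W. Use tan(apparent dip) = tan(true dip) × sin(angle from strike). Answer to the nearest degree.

67°

The section lies 70° from the strike.
tan α = tan 68° × sin 70° = 2.4751 × 0.9397 = 2.3258
α = arctan(2.3258) = 66.73°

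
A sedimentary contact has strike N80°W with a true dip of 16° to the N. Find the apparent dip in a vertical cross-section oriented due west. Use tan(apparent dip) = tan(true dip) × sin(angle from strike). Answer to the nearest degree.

3°

The section lies 10° from the strike.
tan(apparent dip) = tan 16° · sin 10° = 0.0498
apparent dip = arctan 0.0498 = 2.85°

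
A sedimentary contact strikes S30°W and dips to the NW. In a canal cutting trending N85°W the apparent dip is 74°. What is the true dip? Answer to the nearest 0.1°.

The section is 65° from the strike.
tan(true dip) = tan 74° / sin 65° = 3.8479
δ = arctan(3.8479) = 75.43°

75.4°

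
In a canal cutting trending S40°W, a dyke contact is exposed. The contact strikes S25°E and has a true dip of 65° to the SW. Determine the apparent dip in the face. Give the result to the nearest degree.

Angle between strike (S25°E) and section (S40°W): β = 65°.
tan(apparent dip) = tan 65° · sin 65° = 1.9436
α = arctan(1.9436) = 62.77°

63°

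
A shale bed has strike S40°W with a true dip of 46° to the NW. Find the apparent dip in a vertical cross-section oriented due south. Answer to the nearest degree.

The strike is S40°W and the section trends due south; the acute angle between them is β = 40°.
tan(apparent dip) = tan 46° · sin 40° = 0.6656
apparent dip = arctan 0.6656 = 33.65°

34°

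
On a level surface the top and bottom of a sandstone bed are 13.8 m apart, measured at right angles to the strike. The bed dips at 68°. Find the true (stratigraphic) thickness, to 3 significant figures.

True thickness t = w · sin(dip) = 13.8 × sin 68°
t = 13.8 × 0.9272 = 12.795 m

12.8 m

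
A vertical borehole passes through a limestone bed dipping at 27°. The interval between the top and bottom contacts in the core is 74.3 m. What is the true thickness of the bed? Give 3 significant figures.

66.2 m

True thickness t = h · cos(dip) = 74.3 × cos 27°
t = 74.3 × 0.8910 = 66.202 m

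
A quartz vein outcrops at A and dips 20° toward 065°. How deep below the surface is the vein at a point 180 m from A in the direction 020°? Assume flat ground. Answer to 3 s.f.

46.3 m

The hole lies 45° from the dip direction, so the down-dip offset is 180 × cos 45° = 127.28 m.
Depth = down-dip offset × tan(dip) = 127.28 × tan 20° = 127.28 × 0.3640
Depth = 46.33 m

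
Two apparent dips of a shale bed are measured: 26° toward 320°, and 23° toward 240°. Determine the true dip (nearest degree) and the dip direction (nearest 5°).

true dip 31°, dip direction 285°

Represent each trace as a vector plunging at its apparent dip toward its trend (east-north-up frame): v₁ = (-0.578, 0.689, -0.438), v₂ = (-0.797, -0.460, -0.391).
Cross product v₁ × v₂ gives the pole to the plane: n ∝ (-0.471, 0.124, 0.815).
Dip δ = arctan(|n_h|/n_z) = arctan(0.487/0.815) = 30.9°.
Dip direction = atan2(-0.471, 0.124) = 285° (azimuth of n's horizontal projection).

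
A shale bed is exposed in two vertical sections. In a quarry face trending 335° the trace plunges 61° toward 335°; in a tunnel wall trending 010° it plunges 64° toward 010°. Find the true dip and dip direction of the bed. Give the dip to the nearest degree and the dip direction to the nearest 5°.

true dip 64°, dip direction 005°

Each apparent-dip line lies in the plane. As unit vectors (x east, y north, z up), v₁ plunges 61°→335° and v₂ plunges 64°→010°.
Cross product v₁ × v₂ gives the pole to the plane: n ∝ (0.017, 0.251, 0.122).
tan δ = √(n_x²+n_y²)/n_z = 0.251/0.122, so δ = 64.1°.
The horizontal component of n points toward azimuth atan2(n_x, n_y) = 4°, the dip direction.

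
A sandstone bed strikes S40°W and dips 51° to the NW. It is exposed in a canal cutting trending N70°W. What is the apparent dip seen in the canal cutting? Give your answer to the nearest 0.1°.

49.2°

The section lies 70° from the strike.
tan α = tan 51° × sin 70° = 1.2349 × 0.9397 = 1.1604
α = arctan(1.1604) = 49.25°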